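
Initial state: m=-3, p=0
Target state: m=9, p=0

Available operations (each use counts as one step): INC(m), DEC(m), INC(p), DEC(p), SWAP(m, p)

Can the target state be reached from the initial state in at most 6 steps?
No

The target state cannot be reached within 6 steps.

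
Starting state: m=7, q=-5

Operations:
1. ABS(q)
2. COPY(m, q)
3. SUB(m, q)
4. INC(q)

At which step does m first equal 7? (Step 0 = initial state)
Step 0

Tracing m:
Initial: m = 7 ← first occurrence
After step 1: m = 7
After step 2: m = 5
After step 3: m = 0
After step 4: m = 0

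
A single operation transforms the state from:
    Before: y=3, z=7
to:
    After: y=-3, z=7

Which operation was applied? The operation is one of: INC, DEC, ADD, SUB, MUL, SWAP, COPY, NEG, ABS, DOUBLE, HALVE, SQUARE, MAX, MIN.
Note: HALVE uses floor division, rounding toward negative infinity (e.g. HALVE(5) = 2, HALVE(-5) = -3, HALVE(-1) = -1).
NEG(y)

Analyzing the change:
Before: y=3, z=7
After: y=-3, z=7
Variable y changed from 3 to -3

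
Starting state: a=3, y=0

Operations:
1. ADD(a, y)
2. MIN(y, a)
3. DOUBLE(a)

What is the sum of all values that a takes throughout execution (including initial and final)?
15

Values of a at each step:
Initial: a = 3
After step 1: a = 3
After step 2: a = 3
After step 3: a = 6
Sum = 3 + 3 + 3 + 6 = 15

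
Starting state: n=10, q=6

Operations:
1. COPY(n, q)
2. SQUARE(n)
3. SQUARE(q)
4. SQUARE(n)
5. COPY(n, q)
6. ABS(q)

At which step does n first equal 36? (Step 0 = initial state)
Step 2

Tracing n:
Initial: n = 10
After step 1: n = 6
After step 2: n = 36 ← first occurrence
After step 3: n = 36
After step 4: n = 1296
After step 5: n = 36
After step 6: n = 36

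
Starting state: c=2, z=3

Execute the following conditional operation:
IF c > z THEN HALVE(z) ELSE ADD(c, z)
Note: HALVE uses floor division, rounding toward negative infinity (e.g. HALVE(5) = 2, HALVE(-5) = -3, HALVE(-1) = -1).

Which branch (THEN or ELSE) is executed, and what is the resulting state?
Branch: ELSE, Final state: c=5, z=3

Evaluating condition: c > z
c = 2, z = 3
Condition is False, so ELSE branch executes
After ADD(c, z): c=5, z=3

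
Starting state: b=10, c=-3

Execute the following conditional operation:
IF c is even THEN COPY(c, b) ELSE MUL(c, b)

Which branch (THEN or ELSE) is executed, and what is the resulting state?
Branch: ELSE, Final state: b=10, c=-30

Evaluating condition: c is even
Condition is False, so ELSE branch executes
After MUL(c, b): b=10, c=-30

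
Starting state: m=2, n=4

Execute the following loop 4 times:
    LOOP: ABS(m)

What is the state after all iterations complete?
m=2, n=4

Iteration trace:
Start: m=2, n=4
After iteration 1: m=2, n=4
After iteration 2: m=2, n=4
After iteration 3: m=2, n=4
After iteration 4: m=2, n=4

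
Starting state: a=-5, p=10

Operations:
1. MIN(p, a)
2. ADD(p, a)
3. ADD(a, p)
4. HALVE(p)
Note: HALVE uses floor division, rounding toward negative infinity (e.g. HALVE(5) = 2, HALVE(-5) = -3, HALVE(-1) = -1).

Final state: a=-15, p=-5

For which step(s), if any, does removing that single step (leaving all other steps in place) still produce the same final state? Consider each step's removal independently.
None - removing any single step changes the final result

Testing removal of each single step:
Without step 1: final = a=0, p=2 (different)
Without step 2: final = a=-10, p=-3 (different)
Without step 3: final = a=-5, p=-5 (different)
Without step 4: final = a=-15, p=-10 (different)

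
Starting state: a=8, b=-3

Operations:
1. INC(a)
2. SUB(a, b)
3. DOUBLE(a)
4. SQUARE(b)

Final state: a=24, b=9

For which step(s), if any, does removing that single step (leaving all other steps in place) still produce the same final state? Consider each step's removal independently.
None - removing any single step changes the final result

Testing removal of each single step:
Without step 1: final = a=22, b=9 (different)
Without step 2: final = a=18, b=9 (different)
Without step 3: final = a=12, b=9 (different)
Without step 4: final = a=24, b=-3 (different)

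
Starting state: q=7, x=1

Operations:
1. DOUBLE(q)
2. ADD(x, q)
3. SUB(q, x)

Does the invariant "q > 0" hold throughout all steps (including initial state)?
No, violated after step 3

The invariant is violated after step 3.

State at each step:
Initial: q=7, x=1
After step 1: q=14, x=1
After step 2: q=14, x=15
After step 3: q=-1, x=15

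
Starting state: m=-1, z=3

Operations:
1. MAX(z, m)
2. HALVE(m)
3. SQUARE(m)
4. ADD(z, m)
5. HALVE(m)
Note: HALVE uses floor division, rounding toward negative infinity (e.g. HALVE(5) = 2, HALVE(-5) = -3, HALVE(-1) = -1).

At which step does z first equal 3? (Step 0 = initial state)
Step 0

Tracing z:
Initial: z = 3 ← first occurrence
After step 1: z = 3
After step 2: z = 3
After step 3: z = 3
After step 4: z = 4
After step 5: z = 4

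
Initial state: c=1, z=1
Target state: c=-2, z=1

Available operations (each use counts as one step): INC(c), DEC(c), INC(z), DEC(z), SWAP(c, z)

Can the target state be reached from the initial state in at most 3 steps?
Yes

Path (3 steps): DEC(c) → DEC(c) → DEC(c)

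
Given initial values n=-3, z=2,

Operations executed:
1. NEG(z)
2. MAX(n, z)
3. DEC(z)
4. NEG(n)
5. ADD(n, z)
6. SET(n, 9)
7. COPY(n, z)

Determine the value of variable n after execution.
n = -3

Tracing execution:
Step 1: NEG(z) → n = -3
Step 2: MAX(n, z) → n = -2
Step 3: DEC(z) → n = -2
Step 4: NEG(n) → n = 2
Step 5: ADD(n, z) → n = -1
Step 6: SET(n, 9) → n = 9
Step 7: COPY(n, z) → n = -3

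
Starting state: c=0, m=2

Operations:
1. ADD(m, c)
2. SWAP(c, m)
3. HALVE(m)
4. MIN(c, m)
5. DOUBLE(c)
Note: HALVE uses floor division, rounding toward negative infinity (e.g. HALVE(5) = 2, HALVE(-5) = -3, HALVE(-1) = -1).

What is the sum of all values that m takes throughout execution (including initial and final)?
4

Values of m at each step:
Initial: m = 2
After step 1: m = 2
After step 2: m = 0
After step 3: m = 0
After step 4: m = 0
After step 5: m = 0
Sum = 2 + 2 + 0 + 0 + 0 + 0 = 4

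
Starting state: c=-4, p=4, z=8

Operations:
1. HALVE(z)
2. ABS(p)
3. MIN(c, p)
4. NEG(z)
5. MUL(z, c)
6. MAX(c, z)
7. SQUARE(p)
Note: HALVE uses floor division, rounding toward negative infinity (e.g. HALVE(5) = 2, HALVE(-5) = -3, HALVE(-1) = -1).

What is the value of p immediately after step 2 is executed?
p = 4

Tracing p through execution:
Initial: p = 4
After step 1 (HALVE(z)): p = 4
After step 2 (ABS(p)): p = 4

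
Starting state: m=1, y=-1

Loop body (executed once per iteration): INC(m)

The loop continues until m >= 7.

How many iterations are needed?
6

Tracing iterations:
Initial: m=1, y=-1
After iteration 1: m=2, y=-1
After iteration 2: m=3, y=-1
After iteration 3: m=4, y=-1
After iteration 4: m=5, y=-1
After iteration 5: m=6, y=-1
After iteration 6: m=7, y=-1
m >= 7 now holds, so the loop exits after 6 iterations.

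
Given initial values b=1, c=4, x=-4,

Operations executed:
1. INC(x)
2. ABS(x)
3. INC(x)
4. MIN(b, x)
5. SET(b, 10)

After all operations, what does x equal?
x = 4

Tracing execution:
Step 1: INC(x) → x = -3
Step 2: ABS(x) → x = 3
Step 3: INC(x) → x = 4
Step 4: MIN(b, x) → x = 4
Step 5: SET(b, 10) → x = 4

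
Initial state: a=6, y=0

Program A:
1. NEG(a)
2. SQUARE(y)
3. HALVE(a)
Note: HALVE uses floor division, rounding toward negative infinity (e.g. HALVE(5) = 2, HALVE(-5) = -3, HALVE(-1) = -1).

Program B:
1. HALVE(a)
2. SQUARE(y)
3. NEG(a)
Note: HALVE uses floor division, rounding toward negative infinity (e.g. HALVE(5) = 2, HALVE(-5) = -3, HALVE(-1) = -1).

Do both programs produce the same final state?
Yes

Program A final state: a=-3, y=0
Program B final state: a=-3, y=0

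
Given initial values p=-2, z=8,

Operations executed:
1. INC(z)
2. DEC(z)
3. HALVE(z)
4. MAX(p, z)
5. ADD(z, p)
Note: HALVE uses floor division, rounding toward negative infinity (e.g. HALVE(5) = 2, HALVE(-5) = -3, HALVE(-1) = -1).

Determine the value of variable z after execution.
z = 8

Tracing execution:
Step 1: INC(z) → z = 9
Step 2: DEC(z) → z = 8
Step 3: HALVE(z) → z = 4
Step 4: MAX(p, z) → z = 4
Step 5: ADD(z, p) → z = 8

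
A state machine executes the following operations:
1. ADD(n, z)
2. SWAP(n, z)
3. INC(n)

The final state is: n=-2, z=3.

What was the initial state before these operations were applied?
n=6, z=-3

Working backwards:
Final state: n=-2, z=3
Before step 3 (INC(n)): n=-3, z=3
Before step 2 (SWAP(n, z)): n=3, z=-3
Before step 1 (ADD(n, z)): n=6, z=-3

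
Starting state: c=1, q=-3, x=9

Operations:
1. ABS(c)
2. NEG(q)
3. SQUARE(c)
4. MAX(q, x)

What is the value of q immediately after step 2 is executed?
q = 3

Tracing q through execution:
Initial: q = -3
After step 1 (ABS(c)): q = -3
After step 2 (NEG(q)): q = 3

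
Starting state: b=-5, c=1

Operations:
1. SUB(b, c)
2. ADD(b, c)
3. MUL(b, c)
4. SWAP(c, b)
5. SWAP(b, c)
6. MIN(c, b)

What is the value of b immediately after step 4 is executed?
b = 1

Tracing b through execution:
Initial: b = -5
After step 1 (SUB(b, c)): b = -6
After step 2 (ADD(b, c)): b = -5
After step 3 (MUL(b, c)): b = -5
After step 4 (SWAP(c, b)): b = 1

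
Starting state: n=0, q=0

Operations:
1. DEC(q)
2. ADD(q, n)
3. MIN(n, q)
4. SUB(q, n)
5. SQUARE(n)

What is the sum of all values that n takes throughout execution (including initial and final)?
-1

Values of n at each step:
Initial: n = 0
After step 1: n = 0
After step 2: n = 0
After step 3: n = -1
After step 4: n = -1
After step 5: n = 1
Sum = 0 + 0 + 0 + -1 + -1 + 1 = -1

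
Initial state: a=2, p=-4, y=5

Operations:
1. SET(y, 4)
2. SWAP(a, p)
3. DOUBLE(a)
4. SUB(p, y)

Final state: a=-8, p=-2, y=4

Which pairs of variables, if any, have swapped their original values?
None

Comparing initial and final values:
y: 5 → 4
p: -4 → -2
a: 2 → -8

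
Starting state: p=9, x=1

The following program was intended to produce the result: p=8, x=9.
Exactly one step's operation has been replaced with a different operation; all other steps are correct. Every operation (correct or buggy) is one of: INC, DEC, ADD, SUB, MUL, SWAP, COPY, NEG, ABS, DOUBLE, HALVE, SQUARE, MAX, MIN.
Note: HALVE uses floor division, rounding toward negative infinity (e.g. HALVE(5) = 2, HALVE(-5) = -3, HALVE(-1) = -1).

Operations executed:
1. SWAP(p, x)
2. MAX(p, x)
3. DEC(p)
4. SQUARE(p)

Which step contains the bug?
Step 4

Trace with buggy code:
Initial: p=9, x=1
After step 1: p=1, x=9
After step 2: p=9, x=9
After step 3: p=8, x=9
After step 4: p=64, x=9
Actual final p=64, x=9 ≠ expected p=8, x=9.
Step 4 is the only position where a single-operation replacement can produce the expected result.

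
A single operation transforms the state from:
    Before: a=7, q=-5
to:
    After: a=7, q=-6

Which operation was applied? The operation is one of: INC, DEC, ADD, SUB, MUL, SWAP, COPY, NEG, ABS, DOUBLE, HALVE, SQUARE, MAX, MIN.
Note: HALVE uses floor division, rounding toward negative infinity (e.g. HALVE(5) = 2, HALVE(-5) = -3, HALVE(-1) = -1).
DEC(q)

Analyzing the change:
Before: a=7, q=-5
After: a=7, q=-6
Variable q changed from -5 to -6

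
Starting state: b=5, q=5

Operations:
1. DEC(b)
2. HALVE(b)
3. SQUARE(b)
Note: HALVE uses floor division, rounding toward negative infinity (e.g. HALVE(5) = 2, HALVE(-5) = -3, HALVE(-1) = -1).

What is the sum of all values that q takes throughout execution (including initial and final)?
20

Values of q at each step:
Initial: q = 5
After step 1: q = 5
After step 2: q = 5
After step 3: q = 5
Sum = 5 + 5 + 5 + 5 = 20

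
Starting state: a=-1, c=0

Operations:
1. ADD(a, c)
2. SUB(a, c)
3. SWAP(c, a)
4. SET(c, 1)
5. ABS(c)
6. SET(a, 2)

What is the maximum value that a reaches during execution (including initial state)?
2

Values of a at each step:
Initial: a = -1
After step 1: a = -1
After step 2: a = -1
After step 3: a = 0
After step 4: a = 0
After step 5: a = 0
After step 6: a = 2 ← maximum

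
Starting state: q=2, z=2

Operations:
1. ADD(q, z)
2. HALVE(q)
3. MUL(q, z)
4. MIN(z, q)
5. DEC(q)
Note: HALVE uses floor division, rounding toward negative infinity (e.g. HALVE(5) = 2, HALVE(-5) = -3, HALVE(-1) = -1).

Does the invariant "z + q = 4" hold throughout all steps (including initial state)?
No, violated after step 1

The invariant is violated after step 1.

State at each step:
Initial: q=2, z=2
After step 1: q=4, z=2
After step 2: q=2, z=2
After step 3: q=4, z=2
After step 4: q=4, z=2
After step 5: q=3, z=2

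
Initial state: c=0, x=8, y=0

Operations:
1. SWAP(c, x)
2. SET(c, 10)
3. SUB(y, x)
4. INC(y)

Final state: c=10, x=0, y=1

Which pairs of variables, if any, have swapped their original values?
None

Comparing initial and final values:
c: 0 → 10
x: 8 → 0
y: 0 → 1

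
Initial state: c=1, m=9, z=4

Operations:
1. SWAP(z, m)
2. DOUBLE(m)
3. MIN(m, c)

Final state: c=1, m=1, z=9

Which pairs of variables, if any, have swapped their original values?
None

Comparing initial and final values:
c: 1 → 1
m: 9 → 1
z: 4 → 9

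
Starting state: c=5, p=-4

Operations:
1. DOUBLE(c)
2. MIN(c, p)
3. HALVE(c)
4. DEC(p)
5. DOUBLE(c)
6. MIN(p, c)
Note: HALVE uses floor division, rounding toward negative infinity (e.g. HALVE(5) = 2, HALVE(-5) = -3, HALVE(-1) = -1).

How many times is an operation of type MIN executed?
2

Counting MIN operations:
Step 2: MIN(c, p) ← MIN
Step 6: MIN(p, c) ← MIN
Total: 2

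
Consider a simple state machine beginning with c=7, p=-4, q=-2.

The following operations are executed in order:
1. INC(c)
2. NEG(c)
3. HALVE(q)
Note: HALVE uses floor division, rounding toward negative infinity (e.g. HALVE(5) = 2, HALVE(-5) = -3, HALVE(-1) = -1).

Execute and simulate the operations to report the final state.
{c: -8, p: -4, q: -1}

Step-by-step execution:
Initial: c=7, p=-4, q=-2
After step 1 (INC(c)): c=8, p=-4, q=-2
After step 2 (NEG(c)): c=-8, p=-4, q=-2
After step 3 (HALVE(q)): c=-8, p=-4, q=-1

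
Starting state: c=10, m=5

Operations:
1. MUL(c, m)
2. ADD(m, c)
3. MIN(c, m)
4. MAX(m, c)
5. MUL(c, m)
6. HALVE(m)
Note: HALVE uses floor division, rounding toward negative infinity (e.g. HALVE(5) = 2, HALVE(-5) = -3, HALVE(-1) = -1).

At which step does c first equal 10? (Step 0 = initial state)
Step 0

Tracing c:
Initial: c = 10 ← first occurrence
After step 1: c = 50
After step 2: c = 50
After step 3: c = 50
After step 4: c = 50
After step 5: c = 2750
After step 6: c = 2750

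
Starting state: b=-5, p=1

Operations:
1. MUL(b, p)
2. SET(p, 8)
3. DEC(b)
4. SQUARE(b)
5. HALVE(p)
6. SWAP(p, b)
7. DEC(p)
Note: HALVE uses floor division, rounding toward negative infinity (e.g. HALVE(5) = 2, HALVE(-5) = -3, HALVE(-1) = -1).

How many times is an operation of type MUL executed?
1

Counting MUL operations:
Step 1: MUL(b, p) ← MUL
Total: 1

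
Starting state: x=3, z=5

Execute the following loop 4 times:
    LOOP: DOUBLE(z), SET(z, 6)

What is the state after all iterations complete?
x=3, z=6

Iteration trace:
Start: x=3, z=5
After iteration 1: x=3, z=6
After iteration 2: x=3, z=6
After iteration 3: x=3, z=6
After iteration 4: x=3, z=6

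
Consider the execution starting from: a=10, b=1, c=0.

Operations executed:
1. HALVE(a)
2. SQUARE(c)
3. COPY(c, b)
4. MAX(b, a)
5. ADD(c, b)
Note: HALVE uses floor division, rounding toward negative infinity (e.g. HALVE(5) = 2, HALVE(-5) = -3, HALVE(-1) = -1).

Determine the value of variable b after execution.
b = 5

Tracing execution:
Step 1: HALVE(a) → b = 1
Step 2: SQUARE(c) → b = 1
Step 3: COPY(c, b) → b = 1
Step 4: MAX(b, a) → b = 5
Step 5: ADD(c, b) → b = 5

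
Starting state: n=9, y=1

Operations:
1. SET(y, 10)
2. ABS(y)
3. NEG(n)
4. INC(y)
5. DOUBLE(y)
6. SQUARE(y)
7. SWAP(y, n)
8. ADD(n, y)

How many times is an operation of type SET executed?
1

Counting SET operations:
Step 1: SET(y, 10) ← SET
Total: 1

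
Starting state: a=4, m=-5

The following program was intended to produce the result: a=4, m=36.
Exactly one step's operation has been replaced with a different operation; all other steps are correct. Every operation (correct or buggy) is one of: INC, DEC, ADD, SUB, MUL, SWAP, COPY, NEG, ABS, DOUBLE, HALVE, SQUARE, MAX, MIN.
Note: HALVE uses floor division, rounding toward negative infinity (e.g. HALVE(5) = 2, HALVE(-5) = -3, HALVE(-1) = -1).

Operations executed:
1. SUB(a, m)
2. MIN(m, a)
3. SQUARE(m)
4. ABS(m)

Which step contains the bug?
Step 1

Trace with buggy code:
Initial: a=4, m=-5
After step 1: a=9, m=-5
After step 2: a=9, m=-5
After step 3: a=9, m=25
After step 4: a=9, m=25
Actual final a=9, m=25 ≠ expected a=4, m=36.
Step 1 is the only position where a single-operation replacement can produce the expected result.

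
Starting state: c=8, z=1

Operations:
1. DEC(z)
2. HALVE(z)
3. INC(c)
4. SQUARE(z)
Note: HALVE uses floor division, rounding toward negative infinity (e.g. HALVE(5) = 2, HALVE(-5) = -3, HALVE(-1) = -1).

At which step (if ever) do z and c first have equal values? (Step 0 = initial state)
Never

z and c never become equal during execution.

Comparing values at each step:
Initial: z=1, c=8
After step 1: z=0, c=8
After step 2: z=0, c=8
After step 3: z=0, c=9
After step 4: z=0, c=9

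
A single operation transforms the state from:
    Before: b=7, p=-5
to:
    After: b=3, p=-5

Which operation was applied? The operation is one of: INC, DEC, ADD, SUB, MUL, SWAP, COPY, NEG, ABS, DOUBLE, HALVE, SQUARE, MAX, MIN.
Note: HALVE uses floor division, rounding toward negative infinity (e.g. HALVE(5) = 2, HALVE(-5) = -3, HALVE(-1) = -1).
HALVE(b)

Analyzing the change:
Before: b=7, p=-5
After: b=3, p=-5
Variable b changed from 7 to 3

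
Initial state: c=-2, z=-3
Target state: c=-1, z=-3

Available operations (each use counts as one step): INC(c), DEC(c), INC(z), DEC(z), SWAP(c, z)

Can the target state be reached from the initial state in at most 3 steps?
Yes

Path (1 step): INC(c)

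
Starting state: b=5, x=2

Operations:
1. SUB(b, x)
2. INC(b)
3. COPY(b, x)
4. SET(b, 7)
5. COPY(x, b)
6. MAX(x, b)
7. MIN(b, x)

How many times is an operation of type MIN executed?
1

Counting MIN operations:
Step 7: MIN(b, x) ← MIN
Total: 1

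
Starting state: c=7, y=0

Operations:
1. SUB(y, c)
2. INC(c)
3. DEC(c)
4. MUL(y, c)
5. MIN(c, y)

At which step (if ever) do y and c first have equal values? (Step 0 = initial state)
Step 5

y and c first become equal after step 5.

Comparing values at each step:
Initial: y=0, c=7
After step 1: y=-7, c=7
After step 2: y=-7, c=8
After step 3: y=-7, c=7
After step 4: y=-49, c=7
After step 5: y=-49, c=-49 ← equal!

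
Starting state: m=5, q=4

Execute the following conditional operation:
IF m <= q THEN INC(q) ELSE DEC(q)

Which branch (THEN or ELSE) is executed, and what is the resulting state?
Branch: ELSE, Final state: m=5, q=3

Evaluating condition: m <= q
m = 5, q = 4
Condition is False, so ELSE branch executes
After DEC(q): m=5, q=3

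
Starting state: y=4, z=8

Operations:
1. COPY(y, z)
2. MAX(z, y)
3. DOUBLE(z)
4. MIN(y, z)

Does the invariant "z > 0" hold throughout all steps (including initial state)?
Yes

The invariant holds at every step.

State at each step:
Initial: y=4, z=8
After step 1: y=8, z=8
After step 2: y=8, z=8
After step 3: y=8, z=16
After step 4: y=8, z=16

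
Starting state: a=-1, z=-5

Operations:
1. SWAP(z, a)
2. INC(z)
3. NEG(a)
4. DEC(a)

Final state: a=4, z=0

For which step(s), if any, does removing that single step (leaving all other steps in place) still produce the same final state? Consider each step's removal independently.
None - removing any single step changes the final result

Testing removal of each single step:
Without step 1: final = a=0, z=-4 (different)
Without step 2: final = a=4, z=-1 (different)
Without step 3: final = a=-6, z=0 (different)
Without step 4: final = a=5, z=0 (different)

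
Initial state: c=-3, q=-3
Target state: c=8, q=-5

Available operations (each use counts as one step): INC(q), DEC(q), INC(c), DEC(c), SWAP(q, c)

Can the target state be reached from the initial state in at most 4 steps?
No

The target state cannot be reached within 4 steps.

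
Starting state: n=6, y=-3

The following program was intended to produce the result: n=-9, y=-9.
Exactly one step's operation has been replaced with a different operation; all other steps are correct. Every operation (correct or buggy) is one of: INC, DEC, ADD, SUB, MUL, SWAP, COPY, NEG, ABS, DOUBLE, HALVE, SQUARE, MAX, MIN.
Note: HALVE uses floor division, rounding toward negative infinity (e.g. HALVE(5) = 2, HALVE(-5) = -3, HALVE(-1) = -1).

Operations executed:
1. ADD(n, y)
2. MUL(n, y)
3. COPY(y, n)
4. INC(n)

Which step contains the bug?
Step 4

Trace with buggy code:
Initial: n=6, y=-3
After step 1: n=3, y=-3
After step 2: n=-9, y=-3
After step 3: n=-9, y=-9
After step 4: n=-8, y=-9
Actual final n=-8, y=-9 ≠ expected n=-9, y=-9.
Step 4 is the only position where a single-operation replacement can produce the expected result.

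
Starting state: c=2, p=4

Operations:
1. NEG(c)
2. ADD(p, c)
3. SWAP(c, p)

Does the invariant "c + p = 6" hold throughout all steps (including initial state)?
No, violated after step 1

The invariant is violated after step 1.

State at each step:
Initial: c=2, p=4
After step 1: c=-2, p=4
After step 2: c=-2, p=2
After step 3: c=2, p=-2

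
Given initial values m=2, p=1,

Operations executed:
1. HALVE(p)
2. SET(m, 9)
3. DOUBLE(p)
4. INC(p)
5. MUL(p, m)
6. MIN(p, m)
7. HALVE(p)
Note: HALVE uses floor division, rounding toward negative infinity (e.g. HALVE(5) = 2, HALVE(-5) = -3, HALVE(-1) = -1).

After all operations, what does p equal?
p = 4

Tracing execution:
Step 1: HALVE(p) → p = 0
Step 2: SET(m, 9) → p = 0
Step 3: DOUBLE(p) → p = 0
Step 4: INC(p) → p = 1
Step 5: MUL(p, m) → p = 9
Step 6: MIN(p, m) → p = 9
Step 7: HALVE(p) → p = 4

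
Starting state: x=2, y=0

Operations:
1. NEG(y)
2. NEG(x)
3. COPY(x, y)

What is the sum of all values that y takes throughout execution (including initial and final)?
0

Values of y at each step:
Initial: y = 0
After step 1: y = 0
After step 2: y = 0
After step 3: y = 0
Sum = 0 + 0 + 0 + 0 = 0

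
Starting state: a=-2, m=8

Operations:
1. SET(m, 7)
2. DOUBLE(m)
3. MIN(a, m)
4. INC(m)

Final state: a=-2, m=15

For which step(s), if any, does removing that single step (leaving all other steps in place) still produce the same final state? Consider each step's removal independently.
Step(s) 3

Testing removal of each single step:
Without step 1: final = a=-2, m=17 (different)
Without step 2: final = a=-2, m=8 (different)
Without step 3: final = a=-2, m=15 (same)
Without step 4: final = a=-2, m=14 (different)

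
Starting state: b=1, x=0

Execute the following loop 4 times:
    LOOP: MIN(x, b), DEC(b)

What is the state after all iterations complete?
b=-3, x=-2

Iteration trace:
Start: b=1, x=0
After iteration 1: b=0, x=0
After iteration 2: b=-1, x=0
After iteration 3: b=-2, x=-1
After iteration 4: b=-3, x=-2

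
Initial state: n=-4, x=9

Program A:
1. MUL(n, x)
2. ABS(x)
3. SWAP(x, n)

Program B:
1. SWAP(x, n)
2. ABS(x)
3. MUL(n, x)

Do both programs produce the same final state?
No

Program A final state: n=9, x=-36
Program B final state: n=36, x=4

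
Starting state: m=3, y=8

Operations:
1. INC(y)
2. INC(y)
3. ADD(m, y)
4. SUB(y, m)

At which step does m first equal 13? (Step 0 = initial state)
Step 3

Tracing m:
Initial: m = 3
After step 1: m = 3
After step 2: m = 3
After step 3: m = 13 ← first occurrence
After step 4: m = 13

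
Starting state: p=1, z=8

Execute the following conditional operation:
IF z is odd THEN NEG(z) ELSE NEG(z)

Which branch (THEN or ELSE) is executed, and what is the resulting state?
Branch: ELSE, Final state: p=1, z=-8

Evaluating condition: z is odd
Condition is False, so ELSE branch executes
After NEG(z): p=1, z=-8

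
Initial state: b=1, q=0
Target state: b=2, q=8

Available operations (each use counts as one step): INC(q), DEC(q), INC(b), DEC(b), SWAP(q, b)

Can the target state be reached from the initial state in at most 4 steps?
No

The target state cannot be reached within 4 steps.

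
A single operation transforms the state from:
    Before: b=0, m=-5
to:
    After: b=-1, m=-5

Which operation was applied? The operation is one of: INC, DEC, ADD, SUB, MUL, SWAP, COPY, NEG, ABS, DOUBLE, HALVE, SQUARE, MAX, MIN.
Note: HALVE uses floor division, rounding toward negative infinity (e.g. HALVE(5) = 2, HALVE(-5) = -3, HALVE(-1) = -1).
DEC(b)

Analyzing the change:
Before: b=0, m=-5
After: b=-1, m=-5
Variable b changed from 0 to -1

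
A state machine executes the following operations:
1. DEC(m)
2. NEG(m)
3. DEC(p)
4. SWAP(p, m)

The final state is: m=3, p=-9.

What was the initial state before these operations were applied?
m=10, p=4

Working backwards:
Final state: m=3, p=-9
Before step 4 (SWAP(p, m)): m=-9, p=3
Before step 3 (DEC(p)): m=-9, p=4
Before step 2 (NEG(m)): m=9, p=4
Before step 1 (DEC(m)): m=10, p=4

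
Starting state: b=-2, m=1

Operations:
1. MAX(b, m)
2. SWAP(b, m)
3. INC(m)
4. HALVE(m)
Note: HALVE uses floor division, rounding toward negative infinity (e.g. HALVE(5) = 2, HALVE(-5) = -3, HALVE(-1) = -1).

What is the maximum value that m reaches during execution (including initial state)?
2

Values of m at each step:
Initial: m = 1
After step 1: m = 1
After step 2: m = 1
After step 3: m = 2 ← maximum
After step 4: m = 1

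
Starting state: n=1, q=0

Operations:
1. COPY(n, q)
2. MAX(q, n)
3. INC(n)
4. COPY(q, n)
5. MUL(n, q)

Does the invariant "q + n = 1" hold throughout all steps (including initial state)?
No, violated after step 1

The invariant is violated after step 1.

State at each step:
Initial: n=1, q=0
After step 1: n=0, q=0
After step 2: n=0, q=0
After step 3: n=1, q=0
After step 4: n=1, q=1
After step 5: n=1, q=1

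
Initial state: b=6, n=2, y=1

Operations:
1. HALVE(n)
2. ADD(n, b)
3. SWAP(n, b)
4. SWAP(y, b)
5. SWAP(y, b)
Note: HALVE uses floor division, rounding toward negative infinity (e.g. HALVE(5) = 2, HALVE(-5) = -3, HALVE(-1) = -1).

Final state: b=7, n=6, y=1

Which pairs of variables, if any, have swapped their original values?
None

Comparing initial and final values:
n: 2 → 6
y: 1 → 1
b: 6 → 7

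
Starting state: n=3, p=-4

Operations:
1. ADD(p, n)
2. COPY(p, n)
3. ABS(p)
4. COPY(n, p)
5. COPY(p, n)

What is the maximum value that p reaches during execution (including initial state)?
3

Values of p at each step:
Initial: p = -4
After step 1: p = -1
After step 2: p = 3 ← maximum
After step 3: p = 3
After step 4: p = 3
After step 5: p = 3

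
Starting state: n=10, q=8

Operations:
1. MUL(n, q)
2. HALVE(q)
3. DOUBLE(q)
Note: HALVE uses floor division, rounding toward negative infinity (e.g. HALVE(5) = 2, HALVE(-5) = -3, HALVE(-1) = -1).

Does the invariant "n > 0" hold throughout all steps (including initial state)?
Yes

The invariant holds at every step.

State at each step:
Initial: n=10, q=8
After step 1: n=80, q=8
After step 2: n=80, q=4
After step 3: n=80, q=8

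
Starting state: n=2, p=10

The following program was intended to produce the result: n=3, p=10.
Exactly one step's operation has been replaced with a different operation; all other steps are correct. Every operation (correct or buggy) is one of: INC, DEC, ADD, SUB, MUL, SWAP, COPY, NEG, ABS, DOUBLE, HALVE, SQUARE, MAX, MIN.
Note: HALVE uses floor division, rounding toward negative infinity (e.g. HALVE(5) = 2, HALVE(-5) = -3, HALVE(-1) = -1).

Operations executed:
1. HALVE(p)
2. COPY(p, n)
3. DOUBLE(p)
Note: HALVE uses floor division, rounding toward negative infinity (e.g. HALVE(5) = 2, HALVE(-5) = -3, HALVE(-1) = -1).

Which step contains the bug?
Step 2

Trace with buggy code:
Initial: n=2, p=10
After step 1: n=2, p=5
After step 2: n=2, p=2
After step 3: n=2, p=4
Actual final n=2, p=4 ≠ expected n=3, p=10.
Step 2 is the only position where a single-operation replacement can produce the expected result.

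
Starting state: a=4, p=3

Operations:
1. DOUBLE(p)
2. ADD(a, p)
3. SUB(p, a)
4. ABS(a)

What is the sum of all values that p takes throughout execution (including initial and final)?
7

Values of p at each step:
Initial: p = 3
After step 1: p = 6
After step 2: p = 6
After step 3: p = -4
After step 4: p = -4
Sum = 3 + 6 + 6 + -4 + -4 = 7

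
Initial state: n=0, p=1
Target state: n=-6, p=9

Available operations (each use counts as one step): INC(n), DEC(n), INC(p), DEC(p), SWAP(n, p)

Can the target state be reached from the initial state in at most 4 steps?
No

The target state cannot be reached within 4 steps.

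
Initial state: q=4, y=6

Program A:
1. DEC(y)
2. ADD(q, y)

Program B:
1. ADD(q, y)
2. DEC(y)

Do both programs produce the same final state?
No

Program A final state: q=9, y=5
Program B final state: q=10, y=5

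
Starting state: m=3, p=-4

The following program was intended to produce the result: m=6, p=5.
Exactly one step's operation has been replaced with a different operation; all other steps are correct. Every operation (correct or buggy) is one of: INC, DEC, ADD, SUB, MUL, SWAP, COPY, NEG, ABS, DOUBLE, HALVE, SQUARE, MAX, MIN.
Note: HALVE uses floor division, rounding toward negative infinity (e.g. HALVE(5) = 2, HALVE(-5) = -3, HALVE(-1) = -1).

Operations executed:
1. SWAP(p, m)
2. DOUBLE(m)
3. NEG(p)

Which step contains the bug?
Step 1

Trace with buggy code:
Initial: m=3, p=-4
After step 1: m=-4, p=3
After step 2: m=-8, p=3
After step 3: m=-8, p=-3
Actual final m=-8, p=-3 ≠ expected m=6, p=5.
Step 1 is the only position where a single-operation replacement can produce the expected result.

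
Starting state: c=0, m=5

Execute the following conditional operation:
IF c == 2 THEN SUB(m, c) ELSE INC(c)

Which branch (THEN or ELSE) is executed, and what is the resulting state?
Branch: ELSE, Final state: c=1, m=5

Evaluating condition: c == 2
c = 0
Condition is False, so ELSE branch executes
After INC(c): c=1, m=5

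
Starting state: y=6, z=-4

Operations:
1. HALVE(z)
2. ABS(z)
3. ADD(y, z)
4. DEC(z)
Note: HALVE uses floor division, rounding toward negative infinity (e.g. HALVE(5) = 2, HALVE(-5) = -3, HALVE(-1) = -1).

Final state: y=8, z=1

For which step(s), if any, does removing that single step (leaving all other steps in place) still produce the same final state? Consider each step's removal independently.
None - removing any single step changes the final result

Testing removal of each single step:
Without step 1: final = y=10, z=3 (different)
Without step 2: final = y=4, z=-3 (different)
Without step 3: final = y=6, z=1 (different)
Without step 4: final = y=8, z=2 (different)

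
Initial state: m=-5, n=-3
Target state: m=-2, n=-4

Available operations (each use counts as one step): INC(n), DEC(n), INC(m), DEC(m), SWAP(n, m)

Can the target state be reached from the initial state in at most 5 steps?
Yes

Path (3 steps): INC(n) → INC(m) → SWAP(n, m)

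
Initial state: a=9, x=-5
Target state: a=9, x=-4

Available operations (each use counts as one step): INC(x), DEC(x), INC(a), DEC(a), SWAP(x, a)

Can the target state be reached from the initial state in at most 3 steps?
Yes

Path (1 step): INC(x)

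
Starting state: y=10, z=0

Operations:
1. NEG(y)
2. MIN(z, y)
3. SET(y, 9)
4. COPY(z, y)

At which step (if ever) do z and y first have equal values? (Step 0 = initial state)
Step 2

z and y first become equal after step 2.

Comparing values at each step:
Initial: z=0, y=10
After step 1: z=0, y=-10
After step 2: z=-10, y=-10 ← equal!
After step 3: z=-10, y=9
After step 4: z=9, y=9 ← equal!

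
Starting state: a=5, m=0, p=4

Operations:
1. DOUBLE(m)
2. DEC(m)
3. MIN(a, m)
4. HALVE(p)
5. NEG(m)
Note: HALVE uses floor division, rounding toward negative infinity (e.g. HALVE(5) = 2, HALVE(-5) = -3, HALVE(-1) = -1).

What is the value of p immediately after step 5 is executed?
p = 2

Tracing p through execution:
Initial: p = 4
After step 1 (DOUBLE(m)): p = 4
After step 2 (DEC(m)): p = 4
After step 3 (MIN(a, m)): p = 4
After step 4 (HALVE(p)): p = 2
After step 5 (NEG(m)): p = 2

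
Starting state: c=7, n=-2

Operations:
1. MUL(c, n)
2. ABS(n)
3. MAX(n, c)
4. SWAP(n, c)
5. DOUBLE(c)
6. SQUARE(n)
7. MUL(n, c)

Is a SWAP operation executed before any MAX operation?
No

First SWAP: step 4
First MAX: step 3
Since 4 > 3, MAX comes first.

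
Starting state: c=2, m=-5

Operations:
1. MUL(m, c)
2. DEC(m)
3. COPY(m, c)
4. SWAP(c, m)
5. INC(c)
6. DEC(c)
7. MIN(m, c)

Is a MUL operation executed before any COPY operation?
Yes

First MUL: step 1
First COPY: step 3
Since 1 < 3, MUL comes first.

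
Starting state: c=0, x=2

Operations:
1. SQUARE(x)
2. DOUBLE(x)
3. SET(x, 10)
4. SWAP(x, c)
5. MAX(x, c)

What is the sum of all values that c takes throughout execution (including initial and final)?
20

Values of c at each step:
Initial: c = 0
After step 1: c = 0
After step 2: c = 0
After step 3: c = 0
After step 4: c = 10
After step 5: c = 10
Sum = 0 + 0 + 0 + 0 + 10 + 10 = 20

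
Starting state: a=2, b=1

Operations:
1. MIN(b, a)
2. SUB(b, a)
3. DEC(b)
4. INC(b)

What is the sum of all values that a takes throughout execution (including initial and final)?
10

Values of a at each step:
Initial: a = 2
After step 1: a = 2
After step 2: a = 2
After step 3: a = 2
After step 4: a = 2
Sum = 2 + 2 + 2 + 2 + 2 = 10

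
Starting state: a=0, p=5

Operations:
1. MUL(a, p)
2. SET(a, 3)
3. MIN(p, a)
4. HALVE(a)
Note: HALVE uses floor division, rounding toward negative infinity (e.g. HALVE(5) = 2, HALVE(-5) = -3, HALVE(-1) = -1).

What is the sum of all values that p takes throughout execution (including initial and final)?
21

Values of p at each step:
Initial: p = 5
After step 1: p = 5
After step 2: p = 5
After step 3: p = 3
After step 4: p = 3
Sum = 5 + 5 + 5 + 3 + 3 = 21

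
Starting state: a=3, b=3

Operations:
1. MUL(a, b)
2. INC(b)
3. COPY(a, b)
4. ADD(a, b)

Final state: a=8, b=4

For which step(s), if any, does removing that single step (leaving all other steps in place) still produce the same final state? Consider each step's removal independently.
Step(s) 1

Testing removal of each single step:
Without step 1: final = a=8, b=4 (same)
Without step 2: final = a=6, b=3 (different)
Without step 3: final = a=13, b=4 (different)
Without step 4: final = a=4, b=4 (different)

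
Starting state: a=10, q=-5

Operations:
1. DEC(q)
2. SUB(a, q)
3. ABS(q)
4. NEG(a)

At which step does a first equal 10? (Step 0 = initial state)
Step 0

Tracing a:
Initial: a = 10 ← first occurrence
After step 1: a = 10
After step 2: a = 16
After step 3: a = 16
After step 4: a = -16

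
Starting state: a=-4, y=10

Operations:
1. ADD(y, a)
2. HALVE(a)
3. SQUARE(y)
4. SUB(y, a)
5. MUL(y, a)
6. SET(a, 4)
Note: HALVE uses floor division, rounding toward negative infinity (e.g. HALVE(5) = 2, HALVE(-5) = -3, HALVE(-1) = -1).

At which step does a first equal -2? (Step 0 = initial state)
Step 2

Tracing a:
Initial: a = -4
After step 1: a = -4
After step 2: a = -2 ← first occurrence
After step 3: a = -2
After step 4: a = -2
After step 5: a = -2
After step 6: a = 4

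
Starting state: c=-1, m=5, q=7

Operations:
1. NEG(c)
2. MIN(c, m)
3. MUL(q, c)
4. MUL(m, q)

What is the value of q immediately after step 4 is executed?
q = 7

Tracing q through execution:
Initial: q = 7
After step 1 (NEG(c)): q = 7
After step 2 (MIN(c, m)): q = 7
After step 3 (MUL(q, c)): q = 7
After step 4 (MUL(m, q)): q = 7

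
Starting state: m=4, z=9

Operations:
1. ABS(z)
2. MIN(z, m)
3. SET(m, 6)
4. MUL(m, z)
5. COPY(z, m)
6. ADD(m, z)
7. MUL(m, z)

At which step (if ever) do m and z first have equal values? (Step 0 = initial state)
Step 2

m and z first become equal after step 2.

Comparing values at each step:
Initial: m=4, z=9
After step 1: m=4, z=9
After step 2: m=4, z=4 ← equal!
After step 3: m=6, z=4
After step 4: m=24, z=4
After step 5: m=24, z=24 ← equal!
After step 6: m=48, z=24
After step 7: m=1152, z=24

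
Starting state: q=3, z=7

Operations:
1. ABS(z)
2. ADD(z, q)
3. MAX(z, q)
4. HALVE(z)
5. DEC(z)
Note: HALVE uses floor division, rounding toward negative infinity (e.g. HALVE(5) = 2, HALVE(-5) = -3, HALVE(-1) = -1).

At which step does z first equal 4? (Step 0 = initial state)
Step 5

Tracing z:
Initial: z = 7
After step 1: z = 7
After step 2: z = 10
After step 3: z = 10
After step 4: z = 5
After step 5: z = 4 ← first occurrence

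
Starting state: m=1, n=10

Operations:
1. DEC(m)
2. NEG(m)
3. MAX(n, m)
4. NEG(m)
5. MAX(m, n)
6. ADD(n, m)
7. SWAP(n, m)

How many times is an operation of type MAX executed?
2

Counting MAX operations:
Step 3: MAX(n, m) ← MAX
Step 5: MAX(m, n) ← MAX
Total: 2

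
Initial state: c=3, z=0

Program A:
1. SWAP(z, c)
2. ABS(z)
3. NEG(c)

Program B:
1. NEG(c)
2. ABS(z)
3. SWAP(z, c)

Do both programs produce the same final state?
No

Program A final state: c=0, z=3
Program B final state: c=0, z=-3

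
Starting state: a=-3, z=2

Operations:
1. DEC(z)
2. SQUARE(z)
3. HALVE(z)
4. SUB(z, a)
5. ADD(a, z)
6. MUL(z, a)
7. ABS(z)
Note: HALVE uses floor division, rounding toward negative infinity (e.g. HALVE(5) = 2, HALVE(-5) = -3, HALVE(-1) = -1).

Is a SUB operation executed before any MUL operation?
Yes

First SUB: step 4
First MUL: step 6
Since 4 < 6, SUB comes first.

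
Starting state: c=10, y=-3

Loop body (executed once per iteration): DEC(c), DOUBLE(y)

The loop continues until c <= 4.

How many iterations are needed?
6

Tracing iterations:
Initial: c=10, y=-3
After iteration 1: c=9, y=-6
After iteration 2: c=8, y=-12
After iteration 3: c=7, y=-24
After iteration 4: c=6, y=-48
After iteration 5: c=5, y=-96
After iteration 6: c=4, y=-192
c <= 4 now holds, so the loop exits after 6 iterations.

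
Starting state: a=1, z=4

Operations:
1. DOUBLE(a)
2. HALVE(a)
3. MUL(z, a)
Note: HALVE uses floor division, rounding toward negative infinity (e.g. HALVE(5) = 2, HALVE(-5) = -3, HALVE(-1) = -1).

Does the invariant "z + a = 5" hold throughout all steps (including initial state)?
No, violated after step 1

The invariant is violated after step 1.

State at each step:
Initial: a=1, z=4
After step 1: a=2, z=4
After step 2: a=1, z=4
After step 3: a=1, z=4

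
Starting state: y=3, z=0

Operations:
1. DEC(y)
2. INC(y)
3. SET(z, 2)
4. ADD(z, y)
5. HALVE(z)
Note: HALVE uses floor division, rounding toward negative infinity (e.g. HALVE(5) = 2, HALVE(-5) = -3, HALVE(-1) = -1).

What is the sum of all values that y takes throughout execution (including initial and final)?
17

Values of y at each step:
Initial: y = 3
After step 1: y = 2
After step 2: y = 3
After step 3: y = 3
After step 4: y = 3
After step 5: y = 3
Sum = 3 + 2 + 3 + 3 + 3 + 3 = 17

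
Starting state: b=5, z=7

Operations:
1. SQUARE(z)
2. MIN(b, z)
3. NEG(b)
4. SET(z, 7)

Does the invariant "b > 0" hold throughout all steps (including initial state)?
No, violated after step 3

The invariant is violated after step 3.

State at each step:
Initial: b=5, z=7
After step 1: b=5, z=49
After step 2: b=5, z=49
After step 3: b=-5, z=49
After step 4: b=-5, z=7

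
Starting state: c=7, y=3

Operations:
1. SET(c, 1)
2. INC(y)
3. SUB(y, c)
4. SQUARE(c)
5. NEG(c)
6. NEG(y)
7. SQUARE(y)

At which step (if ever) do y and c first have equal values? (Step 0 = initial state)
Never

y and c never become equal during execution.

Comparing values at each step:
Initial: y=3, c=7
After step 1: y=3, c=1
After step 2: y=4, c=1
After step 3: y=3, c=1
After step 4: y=3, c=1
After step 5: y=3, c=-1
After step 6: y=-3, c=-1
After step 7: y=9, c=-1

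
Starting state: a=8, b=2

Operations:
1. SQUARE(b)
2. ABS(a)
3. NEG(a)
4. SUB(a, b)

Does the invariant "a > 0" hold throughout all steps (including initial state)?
No, violated after step 3

The invariant is violated after step 3.

State at each step:
Initial: a=8, b=2
After step 1: a=8, b=4
After step 2: a=8, b=4
After step 3: a=-8, b=4
After step 4: a=-12, b=4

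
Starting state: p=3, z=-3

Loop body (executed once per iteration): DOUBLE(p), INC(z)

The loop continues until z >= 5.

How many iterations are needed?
8

Tracing iterations:
Initial: p=3, z=-3
After iteration 1: p=6, z=-2
After iteration 2: p=12, z=-1
After iteration 3: p=24, z=0
After iteration 4: p=48, z=1
After iteration 5: p=96, z=2
After iteration 6: p=192, z=3
After iteration 7: p=384, z=4
After iteration 8: p=768, z=5
z >= 5 now holds, so the loop exits after 8 iterations.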